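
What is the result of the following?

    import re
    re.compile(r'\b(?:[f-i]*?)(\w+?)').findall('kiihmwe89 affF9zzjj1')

['k', 'a']

One capturing group, so `findall` returns just the captured substring from each match — 2 in all.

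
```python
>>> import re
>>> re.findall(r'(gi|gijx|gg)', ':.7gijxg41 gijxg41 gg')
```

['gi', 'gi', 'gg']

Branches in `(...|...)` are attempted left-to-right; the first branch that allows the whole pattern to succeed is taken.
Because there's exactly one group, `findall` drops the full match and keeps group 1 from each hit.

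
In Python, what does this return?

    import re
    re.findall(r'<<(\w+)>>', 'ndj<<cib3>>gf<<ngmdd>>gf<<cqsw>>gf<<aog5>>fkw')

['cib3', 'ngmdd', 'cqsw', 'aog5']

Scanning left to right: at [3:11] match '<<cib3>>', group 1 = 'cib3'; at [13:22] match '<<ngmdd>>', group 1 = 'ngmdd'; at [24:32] match '<<cqsw>>', group 1 = 'cqsw'; at [34:42] match '<<aog5>>', group 1 = 'aog5'.
One capturing group, so `findall` returns just the captured substring from each match — 4 in all.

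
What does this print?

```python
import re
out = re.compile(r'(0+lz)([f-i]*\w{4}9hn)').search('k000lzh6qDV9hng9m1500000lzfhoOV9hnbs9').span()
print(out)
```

(1, 14)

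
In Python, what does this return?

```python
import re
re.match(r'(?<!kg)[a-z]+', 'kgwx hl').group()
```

'kgwx'

With `match`, the pattern is implicitly anchored at the beginning.
The match spans [0:4] → 'kgwx'.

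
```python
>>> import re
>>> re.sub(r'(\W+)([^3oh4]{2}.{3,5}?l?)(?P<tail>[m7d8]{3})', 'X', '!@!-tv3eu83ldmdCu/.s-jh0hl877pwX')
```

'XCuXpwX'

The pattern matches one or more of a non-word character (captured); then exactly 2 of any character except [3oh4], then 3 to 5 of any character (lazy), then optionally the literal 'l' (captured); then exactly 3 of one of [m7d8] (captured as 'tail').
Matches: at [0:15] → '!@!-tv3eu83ldmd'; at [17:29] → '/.s-jh0hl877'.
Each match is replaced by 'X'.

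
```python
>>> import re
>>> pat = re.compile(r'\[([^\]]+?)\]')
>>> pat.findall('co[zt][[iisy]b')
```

One capturing group, so `findall` returns just the captured substring from each match — 2 in all.

['zt', '[iisy']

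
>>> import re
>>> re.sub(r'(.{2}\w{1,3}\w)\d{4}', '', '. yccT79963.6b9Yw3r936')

'3.6b9Yw3r936'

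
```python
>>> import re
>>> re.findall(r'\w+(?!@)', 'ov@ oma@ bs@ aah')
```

['o', 'om', 'b', 'aah']

The negative lookaround is zero-width — it rules out positions where the adjacent text would match, without consuming anything.
Matches: at [0:1] → 'o'; at [4:6] → 'om'; at [9:10] → 'b'; at [13:16] → 'aah'.
Since nothing is captured, `findall` lists the 4 matched substrings directly.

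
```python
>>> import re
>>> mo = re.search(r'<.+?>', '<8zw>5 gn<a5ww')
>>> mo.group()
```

'<8zw>'

Unlike `match`, `search` isn't anchored — it looks for the pattern anywhere in the string.
The match spans [0:5] → '<8zw>'.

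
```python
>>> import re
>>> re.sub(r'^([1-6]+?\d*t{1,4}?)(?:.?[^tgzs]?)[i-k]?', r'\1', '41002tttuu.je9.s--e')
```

'41002ttuu.je9.s--e'

Pattern: anchored at the start of the string; then one or more of a character in [1-6] (lazy), then zero or more of a digit, then 1 to 4 of the literal 't' (lazy) (captured); then optionally any character, then optionally any character except [tgzs] (non-capturing group); then optionally a character in [i-k].
A `+?`/`*?`/`{m,n}?` starts at its minimum and grows only as far as needed for what follows to match.
Matches: at [0:7] → '41002tt'.
Each match is replaced using the text its own group 1 captured.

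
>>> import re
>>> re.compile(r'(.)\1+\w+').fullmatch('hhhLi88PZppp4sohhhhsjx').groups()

('h',)

The match spans [0:22] → 'hhhLi88PZppp4sohhhhsjx'.
Captured: group 1 = 'h'.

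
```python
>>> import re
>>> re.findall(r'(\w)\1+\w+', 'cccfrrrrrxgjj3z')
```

['c']

After group 1 captures some text, `\1` only succeeds where that same text appears again.
With a single group, `findall` returns only what that group captured — 1 item.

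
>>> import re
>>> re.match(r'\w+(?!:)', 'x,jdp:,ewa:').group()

'x'

`re.match` only tries the pattern at the start of the string.
The match spans [0:1] → 'x'.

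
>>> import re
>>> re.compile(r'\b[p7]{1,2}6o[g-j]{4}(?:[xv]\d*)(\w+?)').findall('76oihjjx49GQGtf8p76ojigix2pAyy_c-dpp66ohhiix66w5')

Pattern: a word boundary (`\b`, zero-width); then 1 to 2 of one of [p7], then the literal '6o', then exactly 4 of a character in [g-j]; then one of [xv], then zero or more of a digit (non-capturing group); then one or more of a word character (lazy) (captured).
Lazy quantifiers expand one character at a time until the remainder of the pattern can match.
Matches: at [0:11] match '76oihjjx49G', group 1 = 'G'.
`findall` collects group 1 from the one match (1 total).

['G']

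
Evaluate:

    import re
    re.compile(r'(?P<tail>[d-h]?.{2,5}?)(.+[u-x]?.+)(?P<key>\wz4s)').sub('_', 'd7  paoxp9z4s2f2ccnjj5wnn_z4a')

Pattern: optionally a character in [d-h], then 2 to 5 of any character (lazy) (captured as 'tail'); then one or more of any character, then optionally a character in [u-x], then one or more of any character (captured); then a word character, then the literal 'z4s' (captured as 'key').
Matches: at [0:13] → 'd7  paoxp9z4s'.
Each match is replaced by '_'.

'_2f2ccnjj5wnn_z4a'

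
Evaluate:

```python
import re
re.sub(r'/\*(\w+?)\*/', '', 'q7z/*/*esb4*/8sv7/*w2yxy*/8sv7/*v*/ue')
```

'q7z/*8sv78sv7ue'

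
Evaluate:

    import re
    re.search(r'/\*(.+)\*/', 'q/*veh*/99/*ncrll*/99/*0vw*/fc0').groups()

The match spans [1:28] → '/*veh*/99/*ncrll*/99/*0vw*/'.
Captured: group 1 = 'veh*/99/*ncrll*/99/*0vw'.

('veh*/99/*ncrll*/99/*0vw',)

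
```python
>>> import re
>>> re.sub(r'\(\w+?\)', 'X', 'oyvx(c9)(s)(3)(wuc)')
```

Matches: at [4:8] → '(c9)'; at [8:11] → '(s)'; at [11:14] → '(3)'; at [14:19] → '(wuc)'.
`sub` substitutes 'X' at each match site.

'oyvxXXXX'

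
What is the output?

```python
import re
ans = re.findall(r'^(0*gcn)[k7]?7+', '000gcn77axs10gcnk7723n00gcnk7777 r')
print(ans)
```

Pattern: anchored at the start of the string; then zero or more of the literal '0', then the literal 'gcn' (captured); then optionally one of [k7], then one or more of the literal '7'.
Matches: at [0:8] match '000gcn77', group 1 = '000gcn'.
With a single group, `findall` returns only what that group captured — 1 item.

['000gcn']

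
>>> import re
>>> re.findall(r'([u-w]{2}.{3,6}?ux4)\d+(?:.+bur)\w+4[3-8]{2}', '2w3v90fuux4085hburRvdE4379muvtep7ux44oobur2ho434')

['uvtep7ux4']

Because there's exactly one group, `findall` drops the full match and keeps group 1 from the one hit.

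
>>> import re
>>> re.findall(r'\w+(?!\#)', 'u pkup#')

`(?!…)`/`(?<!…)` only lets a position through if the neighbouring text does NOT match; no characters are consumed.
Scanning left to right: at [0:1] → 'u'; at [2:5] → 'pku'.
No capturing groups, so `findall` returns the 2 full match strings.

['u', 'pku']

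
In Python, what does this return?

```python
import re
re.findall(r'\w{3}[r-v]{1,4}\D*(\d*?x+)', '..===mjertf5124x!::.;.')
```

This matches exactly 3 of a word character, then 1 to 4 of a character in [r-v], then zero or more of a non-digit; then zero or more of a digit (lazy), then one or more of a literal 'x' (captured).
Walking the string: at [5:16] match 'mjertf5124x', group 1 = '5124x'.
`findall` collects group 1 from the one match (1 total).

['5124x']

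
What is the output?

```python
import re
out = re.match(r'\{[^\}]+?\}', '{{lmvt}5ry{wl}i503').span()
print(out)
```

(0, 7)

`match` is anchored at position 0; if the pattern doesn't fit there, it returns None.
The match spans [0:7] → '{{lmvt}'.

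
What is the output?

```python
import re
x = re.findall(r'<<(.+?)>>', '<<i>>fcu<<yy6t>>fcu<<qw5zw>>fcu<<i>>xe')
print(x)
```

['i', 'yy6t', 'qw5zw', 'i']

Scanning left to right: at [0:5] match '<<i>>', group 1 = 'i'; at [8:16] match '<<yy6t>>', group 1 = 'yy6t'; at [19:28] match '<<qw5zw>>', group 1 = 'qw5zw'; at [31:36] match '<<i>>', group 1 = 'i'.
One capturing group, so `findall` returns just the captured substring from each match — 4 in all.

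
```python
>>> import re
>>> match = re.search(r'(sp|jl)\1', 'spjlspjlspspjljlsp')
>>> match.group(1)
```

'sp'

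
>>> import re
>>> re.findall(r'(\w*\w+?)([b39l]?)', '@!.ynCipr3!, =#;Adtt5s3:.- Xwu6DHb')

[('ynCipr3', ''), ('Adtt5s3', ''), ('Xwu6DHb', '')]

Pattern: zero or more of a word character, then one or more of a word character (lazy) (captured); then optionally one of [b39l] (captured).
Matches: at [3:10] match 'ynCipr3', groups = ('ynCipr3', ''); at [16:23] match 'Adtt5s3', groups = ('Adtt5s3', ''); at [27:34] match 'Xwu6DHb', groups = ('Xwu6DHb', '').
2 groups means each result is a tuple of 2 captured strings — 3 here.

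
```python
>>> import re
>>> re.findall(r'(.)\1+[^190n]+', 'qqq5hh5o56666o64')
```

['q']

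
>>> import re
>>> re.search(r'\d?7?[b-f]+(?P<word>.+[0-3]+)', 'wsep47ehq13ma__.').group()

This matches optionally a digit; then optionally a literal '7', then one or more of a character in [b-f]; then one or more of any character, then one or more of a character in [0-3] (captured as 'word').
The match spans [2:11] → 'ep47ehq13'.

'ep47ehq13'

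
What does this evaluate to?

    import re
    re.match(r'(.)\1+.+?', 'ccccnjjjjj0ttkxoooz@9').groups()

('c',)

After group 1 captures some text, `\1` only succeeds where that same text appears again.
With `match`, the pattern is implicitly anchored at the beginning.
The match spans [0:5] → 'ccccn'.
Captured: group 1 = 'c'.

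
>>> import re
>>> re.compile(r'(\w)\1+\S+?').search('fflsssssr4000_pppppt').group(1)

'f'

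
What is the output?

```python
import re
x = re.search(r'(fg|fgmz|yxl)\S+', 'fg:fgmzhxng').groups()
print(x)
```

('fg',)

The match spans [0:11] → 'fg:fgmzhxng'.
Captured: group 1 = 'fg'.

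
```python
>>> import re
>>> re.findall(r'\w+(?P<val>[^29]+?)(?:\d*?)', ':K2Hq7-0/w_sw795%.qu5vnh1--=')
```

Pattern: one or more of a word character; then one or more of any character except [29] (lazy) (captured as 'val'); then zero or more of a digit (lazy) (non-capturing group).
A `+?`/`*?`/`{m,n}?` starts at its minimum and grows only as far as needed for what follows to match.
Walking the string: at [1:7] match 'K2Hq7-', group 1 = '-'; at [7:9] match '0/', group 1 = '/'; at [9:17] match 'w_sw795%', group 1 = '%'; at [18:26] match 'qu5vnh1-', group 1 = '-'.
`findall` collects group 1 from each match (4 total).

['-', '/', '%', '-']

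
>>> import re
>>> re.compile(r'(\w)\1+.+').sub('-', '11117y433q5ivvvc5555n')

'-'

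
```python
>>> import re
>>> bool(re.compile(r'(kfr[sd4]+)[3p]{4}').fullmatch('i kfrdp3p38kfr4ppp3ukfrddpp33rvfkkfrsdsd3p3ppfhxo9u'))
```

This matches the literal 'kfr', then one or more of one of [sd4] (captured); then exactly 4 of one of [3p].
`re.fullmatch` is like wrapping the pattern in `^…$` (in single-line mode).
Here there's no way to consume every character, so the call returns None, and `bool(None)` is False.

False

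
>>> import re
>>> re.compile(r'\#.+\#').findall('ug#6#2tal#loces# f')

['#6#2tal#loces#']

No capturing groups, so `findall` returns the 1 full match string.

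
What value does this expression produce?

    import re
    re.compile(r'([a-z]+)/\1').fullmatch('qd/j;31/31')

None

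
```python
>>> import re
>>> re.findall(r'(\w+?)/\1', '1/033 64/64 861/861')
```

['64', '861']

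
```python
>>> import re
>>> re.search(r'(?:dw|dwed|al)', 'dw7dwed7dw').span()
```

(0, 2)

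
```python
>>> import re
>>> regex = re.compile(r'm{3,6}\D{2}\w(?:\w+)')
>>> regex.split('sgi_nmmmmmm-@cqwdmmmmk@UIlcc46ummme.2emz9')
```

['sgi_n', '@UIlcc46u', '']

This matches 3 to 6 of a literal 'm', then exactly 2 of a non-digit, then a word character; then one or more of a word character (non-capturing group).
Matches to split on: at [5:22] → 'mmmmmm-@cqwdmmmmk'; at [31:41] → 'mmme.2emz9'.
Splitting on the pattern gives 3 pieces.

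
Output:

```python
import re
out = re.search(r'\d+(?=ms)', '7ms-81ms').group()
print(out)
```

The positive lookaround only admits positions where the adjacent text matches; those characters stay outside the span.
`search` walks the string left to right and returns the first match it finds.
The match spans [0:1] → '7'.

7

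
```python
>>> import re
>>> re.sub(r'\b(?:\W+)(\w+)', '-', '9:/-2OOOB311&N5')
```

The pattern matches a word boundary (`\b`, zero-width); then one or more of a non-word character (non-capturing group); then one or more of a word character (captured).
`sub` substitutes '-' at each match site.

'9--'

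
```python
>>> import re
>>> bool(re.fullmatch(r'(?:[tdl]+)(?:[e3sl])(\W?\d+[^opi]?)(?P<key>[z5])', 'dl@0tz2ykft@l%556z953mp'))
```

False

Pattern: one or more of one of [tdl] (non-capturing group); then one of [e3sl] (non-capturing group); then optionally a non-word character, then one or more of a digit, then optionally any character except [opi] (captured); then one of [z5] (captured as 'key').
`re.fullmatch` is like wrapping the pattern in `^…$` (in single-line mode).
Here the string isn't matched end-to-end, so the call returns None, and `bool(None)` is False.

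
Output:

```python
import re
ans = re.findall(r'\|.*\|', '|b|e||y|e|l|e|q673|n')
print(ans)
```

['|b|e||y|e|l|e|q673|']

`findall` yields the raw match text (1 of them) because the pattern has no groups.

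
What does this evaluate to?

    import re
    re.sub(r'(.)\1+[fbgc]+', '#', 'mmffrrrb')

'##'

`\1` is not a pattern — it's the concrete string captured by group 1, re-applied verbatim.
Every occurrence is swapped for '#'.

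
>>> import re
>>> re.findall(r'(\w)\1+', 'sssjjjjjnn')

['s', 'j', 'n']

A backreference is literal: `\1` must see the identical characters the first group matched.
One capturing group, so `findall` returns just the captured substring from each match — 3 in all.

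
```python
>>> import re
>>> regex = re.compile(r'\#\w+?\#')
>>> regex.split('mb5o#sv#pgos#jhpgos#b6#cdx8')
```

['mb5o', 'pgos', 'b6#cdx8']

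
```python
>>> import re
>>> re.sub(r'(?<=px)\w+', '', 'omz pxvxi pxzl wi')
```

Lookahead/lookbehind check context without consuming it, so the matched span excludes the asserted characters.
Every occurrence is swapped for ''.

'omz px px wi'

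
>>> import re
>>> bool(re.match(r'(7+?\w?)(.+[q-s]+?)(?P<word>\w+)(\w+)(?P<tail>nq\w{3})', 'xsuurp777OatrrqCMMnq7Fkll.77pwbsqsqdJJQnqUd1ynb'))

False

Pattern: one or more of the literal '7' (lazy), then optionally a word character (captured); then one or more of any character, then one or more of a character in [q-s] (lazy) (captured); then one or more of a word character (captured as 'word'); then one or more of a word character (captured); then the literal 'nq', then exactly 3 of a word character (captured as 'tail').
`re.match` only tries the pattern at the start of the string.
Here the pattern fails at index 0, so the call returns None, and `bool(None)` is False.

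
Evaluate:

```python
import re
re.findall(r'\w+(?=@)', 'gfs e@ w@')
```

['e', 'w']

Because the assertion is zero-width, the text it checks is not consumed and won't appear in the result.
Walking the string: at [4:5] → 'e'; at [7:8] → 'w'.
`findall` yields the raw match text (2 of them) because the pattern has no groups.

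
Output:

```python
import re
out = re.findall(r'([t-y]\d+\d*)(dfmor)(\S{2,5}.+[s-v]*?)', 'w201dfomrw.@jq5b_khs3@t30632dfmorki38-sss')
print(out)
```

[('t30632', 'dfmor', 'ki38-sss')]

Pattern: a character in [t-y], then one or more of a digit, then zero or more of a digit (captured); then the literal 'df', then the literal 'mor' (captured); then 2 to 5 of a non-whitespace character, then one or more of any character, then zero or more of a character in [s-v] (lazy) (captured).
Scanning left to right: at [22:41] match 't30632dfmorki38-sss', groups = ('t30632', 'dfmor', 'ki38-sss').
3 groups means the one result is a tuple of 3 captured strings — 1 here.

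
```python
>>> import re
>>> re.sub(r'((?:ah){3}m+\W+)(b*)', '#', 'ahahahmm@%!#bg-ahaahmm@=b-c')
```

'#g-ahaahmm@=b-c'

Pattern: the literal 'ah' repeated 3 times, then one or more of the literal 'm', then one or more of a non-word character (captured); then zero or more of a literal 'b' (captured).
Matches: at [0:13] → 'ahahahmm@%!#b'.
`sub` substitutes '#' at each match site.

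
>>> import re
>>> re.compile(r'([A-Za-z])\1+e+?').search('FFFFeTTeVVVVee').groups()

('F',)

The match spans [0:5] → 'FFFFe'.
Captured: group 1 = 'F'.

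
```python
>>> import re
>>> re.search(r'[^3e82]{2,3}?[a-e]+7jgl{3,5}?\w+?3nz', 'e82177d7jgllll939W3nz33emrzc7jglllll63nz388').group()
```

'177d7jgllll939W3nz'

The pattern matches 2 to 3 of any character except [3e82] (lazy), then one or more of a character in [a-e]; then the literal '7jg', then 3 to 5 of the literal 'l' (lazy); then one or more of a word character (lazy), then the literal '3nz'.
Lazy quantifiers expand one character at a time until the remainder of the pattern can match.
Unlike `match`, `search` isn't anchored — it looks for the pattern anywhere in the string.
The match spans [3:21] → '177d7jgllll939W3nz'.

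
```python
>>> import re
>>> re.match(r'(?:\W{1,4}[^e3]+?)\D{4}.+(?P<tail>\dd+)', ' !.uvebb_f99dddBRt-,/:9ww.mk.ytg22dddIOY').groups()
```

This matches 1 to 4 of a non-word character, then one or more of any character except [e3] (lazy) (non-capturing group); then exactly 4 of a non-digit, then one or more of any character; then a digit, then one or more of a literal 'd' (captured as 'tail').
`re.match` only tries the pattern at the start of the string.
The match spans [0:37] → ' !.uvebb_f99dddBRt-,/:9ww.mk.ytg22ddd'.
Captured: group 1 = '2ddd'.

('2ddd',)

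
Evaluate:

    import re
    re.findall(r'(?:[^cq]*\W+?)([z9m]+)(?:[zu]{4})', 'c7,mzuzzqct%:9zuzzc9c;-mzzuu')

The pattern matches zero or more of any character except [cq], then one or more of a non-word character (lazy) (non-capturing group); then one or more of one of [z9m] (captured); then exactly 4 of one of [zu] (non-capturing group).
Walking the string: at [1:8] match '7,mzuzz', group 1 = 'm'; at [10:18] match 't%:9zuzz', group 1 = '9'; at [21:28] match ';-mzzuu', group 1 = 'm'.
One capturing group, so `findall` returns just the captured substring from each match — 3 in all.

['m', '9', 'm']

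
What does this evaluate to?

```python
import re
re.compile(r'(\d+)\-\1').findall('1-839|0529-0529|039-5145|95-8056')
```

['0529']

A backreference is literal: `\1` must see the identical characters the first group matched.
With a single group, `findall` returns only what that group captured — 1 item.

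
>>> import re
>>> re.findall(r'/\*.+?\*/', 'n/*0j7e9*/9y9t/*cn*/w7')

Because the quantifier is non-greedy, it stops expanding at the earliest point where the rest of the pattern can succeed.
Scanning left to right: at [1:10] → '/*0j7e9*/'; at [14:20] → '/*cn*/'.
`findall` yields the raw match text (2 of them) because the pattern has no groups.

['/*0j7e9*/', '/*cn*/']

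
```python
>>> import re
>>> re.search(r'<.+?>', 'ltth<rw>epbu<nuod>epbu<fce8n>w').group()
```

`re.search` tries every starting position until one works.
The match spans [4:8] → '<rw>'.

'<rw>'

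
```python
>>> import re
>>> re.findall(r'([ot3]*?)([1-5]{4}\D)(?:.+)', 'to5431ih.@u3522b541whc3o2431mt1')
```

With 2 capturing groups, `findall` returns a 2-tuple per match.

[('to', '5431i')]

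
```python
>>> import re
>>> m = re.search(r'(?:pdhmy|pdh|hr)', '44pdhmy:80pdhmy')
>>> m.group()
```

'pdhmy'

The regex engine tests alternatives in the order written; an earlier branch that matches wins even if a later one would match more.
The match spans [2:7] → 'pdhmy'.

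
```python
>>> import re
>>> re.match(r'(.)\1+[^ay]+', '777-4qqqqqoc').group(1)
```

`\1` is not a pattern — it's the concrete string captured by group 1, re-applied verbatim.
`re.match` won't scan ahead — the pattern has to work from the very first character.
The match spans [0:12] → '777-4qqqqqoc'.
Captured: group 1 = '7'.

'7'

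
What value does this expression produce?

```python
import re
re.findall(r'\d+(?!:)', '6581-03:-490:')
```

The negative lookaround is zero-width — it rules out positions where the adjacent text would match, without consuming anything.
Matches: at [0:4] → '6581'; at [5:6] → '0'; at [9:11] → '49'.
No capturing groups, so `findall` returns the 3 full match strings.

['6581', '0', '49']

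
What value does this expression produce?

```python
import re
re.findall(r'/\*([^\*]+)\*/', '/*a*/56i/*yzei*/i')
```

Walking the string: at [0:5] match '/*a*/', group 1 = 'a'; at [8:16] match '/*yzei*/', group 1 = 'yzei'.
One capturing group, so `findall` returns just the captured substring from each match — 2 in all.

['a', 'yzei']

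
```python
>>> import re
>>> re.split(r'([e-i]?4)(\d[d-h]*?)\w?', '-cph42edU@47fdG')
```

The pattern matches optionally a character in [e-i], then the literal '4' (captured); then a digit, then zero or more of a character in [d-h] (lazy) (captured); then optionally a word character.
Matches to split on: at [3:7] → 'h42e'; at [10:13] → '47f'.
Because the pattern has a capturing group, `split` also inserts each captured text between the pieces.

['-cp', 'h4', '2', 'dU@', '4', '7', 'dG']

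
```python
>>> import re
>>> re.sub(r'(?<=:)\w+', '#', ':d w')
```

':# w'

Because the assertion is zero-width, the text it checks is not consumed and won't appear in the result.
Matches: at [1:2] → 'd'.
Every occurrence is swapped for '#'.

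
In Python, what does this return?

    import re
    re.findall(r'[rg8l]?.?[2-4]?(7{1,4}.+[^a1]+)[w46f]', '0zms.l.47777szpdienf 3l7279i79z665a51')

['7777szpdienf 3l7279i79z6']

With a single group, `findall` returns only what that group captured — 1 item.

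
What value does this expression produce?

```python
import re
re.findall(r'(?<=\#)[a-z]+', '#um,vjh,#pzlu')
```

['um', 'pzlu']

The lookaround is zero-width — it requires the adjacent text to match without consuming it, so the asserted text isn't part of the match.
Since nothing is captured, `findall` lists the 2 matched substrings directly.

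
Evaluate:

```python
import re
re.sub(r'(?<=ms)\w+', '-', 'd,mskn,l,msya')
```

The lookaround is zero-width — it requires the adjacent text to match without consuming it, so the asserted text isn't part of the match.
Matches: at [4:6] → 'kn'; at [11:13] → 'ya'.
`sub` substitutes '-' at each match site.

'd,ms-,l,ms-'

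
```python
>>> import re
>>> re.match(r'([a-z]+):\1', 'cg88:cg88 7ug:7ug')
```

None

A backreference is literal: `\1` must see the identical characters the first group matched.
`re.match` won't scan ahead — the pattern has to work from the very first character.
Here position 0 doesn't satisfy it, so the call returns None.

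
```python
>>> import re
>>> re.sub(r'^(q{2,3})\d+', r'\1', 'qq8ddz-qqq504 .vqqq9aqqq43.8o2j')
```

Pattern: anchored at the start of the string; then 2 to 3 of a literal 'q' (captured); then one or more of a digit.
Matches: at [0:3] → 'qq8'.
The replacement refers to a captured group, so each match is rewritten using its own captured text.

'qqddz-qqq504 .vqqq9aqqq43.8o2j'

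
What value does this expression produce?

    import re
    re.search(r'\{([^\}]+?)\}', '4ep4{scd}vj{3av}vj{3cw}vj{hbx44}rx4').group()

The match spans [4:9] → '{scd}'.

'{scd}'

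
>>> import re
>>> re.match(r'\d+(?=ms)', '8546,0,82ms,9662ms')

None

The `(?=…)`/`(?<=…)` assertion just peeks at neighbouring text; it doesn't advance the match position.
`match` is anchored at position 0; if the pattern doesn't fit there, it returns None.
Here position 0 doesn't satisfy it, so the call returns None.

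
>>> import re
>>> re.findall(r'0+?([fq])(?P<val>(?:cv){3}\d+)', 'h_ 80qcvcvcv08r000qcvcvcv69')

This matches one or more of a literal '0' (lazy); then one of [fq] (captured); then the literal 'cv' repeated 3 times, then one or more of a digit (captured as 'val').
Scanning left to right: at [4:14] match '0qcvcvcv08', groups = ('q', 'cvcvcv08'); at [15:27] match '000qcvcvcv69', groups = ('q', 'cvcvcv69').
Multiple groups make `findall` return tuples — one 2-tuple for each match.

[('q', 'cvcvcv08'), ('q', 'cvcvcv69')]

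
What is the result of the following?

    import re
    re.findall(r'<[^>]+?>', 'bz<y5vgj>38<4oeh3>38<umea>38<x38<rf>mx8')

['<y5vgj>', '<4oeh3>', '<umea>', '<x38<rf>']

Since nothing is captured, `findall` lists the 4 matched substrings directly.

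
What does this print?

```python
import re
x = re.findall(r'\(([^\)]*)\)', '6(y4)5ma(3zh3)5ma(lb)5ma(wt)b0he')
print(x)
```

['y4', '3zh3', 'lb', 'wt']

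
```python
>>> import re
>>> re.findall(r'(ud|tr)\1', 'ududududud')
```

['ud', 'ud']

`\1` has to match the exact text group 1 already captured.
Matches: at [0:4] match 'udud', group 1 = 'ud'; at [4:8] match 'udud', group 1 = 'ud'.
With a single group, `findall` returns only what that group captured — 2 items.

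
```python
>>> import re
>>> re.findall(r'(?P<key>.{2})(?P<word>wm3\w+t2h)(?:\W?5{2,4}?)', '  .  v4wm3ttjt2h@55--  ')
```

[('v4', 'wm3ttjt2h')]

The pattern matches exactly 2 of any character (captured as 'key'); then the literal 'wm3', then one or more of a word character, then the literal 't2h' (captured as 'word'); then optionally a non-word character, then 2 to 4 of the literal '5' (lazy) (non-capturing group).
With 2 capturing groups, `findall` returns a 2-tuple per match.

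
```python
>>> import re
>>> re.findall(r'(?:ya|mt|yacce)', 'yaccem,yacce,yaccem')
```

Alternation isn't longest-match — the leftmost alternative that fits at this position is chosen.
Since nothing is captured, `findall` lists the 3 matched substrings directly.

['ya', 'ya', 'ya']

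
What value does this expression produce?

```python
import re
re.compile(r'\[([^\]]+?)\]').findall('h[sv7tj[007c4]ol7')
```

['sv7tj[007c4']

Scanning left to right: at [1:14] match '[sv7tj[007c4]', group 1 = 'sv7tj[007c4'.
With a single group, `findall` returns only what that group captured — 1 item.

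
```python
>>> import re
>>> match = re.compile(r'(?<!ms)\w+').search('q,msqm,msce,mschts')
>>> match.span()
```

(0, 1)

Because the assertion is negative and zero-width, positions next to the forbidden text are skipped.
The match spans [0:1] → 'q'.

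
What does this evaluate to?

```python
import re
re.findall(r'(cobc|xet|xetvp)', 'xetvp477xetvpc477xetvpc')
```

Alternation isn't longest-match — the leftmost alternative that fits at this position is chosen.
Matches: at [0:3] match 'xet', group 1 = 'xet'; at [8:11] match 'xet', group 1 = 'xet'; at [17:20] match 'xet', group 1 = 'xet'.
With a single group, `findall` returns only what that group captured — 3 items.

['xet', 'xet', 'xet']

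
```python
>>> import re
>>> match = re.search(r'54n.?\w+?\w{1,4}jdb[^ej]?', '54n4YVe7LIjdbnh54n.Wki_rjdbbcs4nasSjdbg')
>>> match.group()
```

Pattern: the literal '54n', then optionally any character, then one or more of a word character (lazy); then 1 to 4 of a word character, then the literal 'jdb', then optionally any character except [ej].
Unlike `match`, `search` isn't anchored — it looks for the pattern anywhere in the string.
The match spans [0:14] → '54n4YVe7LIjdbn'.

'54n4YVe7LIjdbn'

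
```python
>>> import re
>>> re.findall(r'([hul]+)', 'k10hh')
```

['hh']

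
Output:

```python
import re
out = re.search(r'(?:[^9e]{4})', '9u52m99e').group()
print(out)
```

Pattern: exactly 4 of any character except [9e] (non-capturing group).
`re.search` scans for the first position where the pattern succeeds.
The match spans [1:5] → 'u52m'.

u52m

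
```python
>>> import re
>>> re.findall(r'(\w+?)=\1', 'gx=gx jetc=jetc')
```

['gx', 'jetc']

`\1` has to match the exact text group 1 already captured.
One capturing group, so `findall` returns just the captured substring from each match — 2 in all.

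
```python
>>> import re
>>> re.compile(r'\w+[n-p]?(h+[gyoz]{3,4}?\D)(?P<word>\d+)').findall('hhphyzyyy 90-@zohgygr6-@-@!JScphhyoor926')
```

Pattern: one or more of a word character, then optionally a character in [n-p]; then one or more of the literal 'h', then 3 to 4 of one of [gyoz] (lazy), then a non-digit (captured); then one or more of a digit (captured as 'word').
Scanning left to right: at [14:22] match 'zohgygr6', groups = ('hgygr', '6'); at [27:40] match 'JScphhyoor926', groups = ('hyoor', '926').
With 2 capturing groups, `findall` returns a 2-tuple per match.

[('hgygr', '6'), ('hyoor', '926')]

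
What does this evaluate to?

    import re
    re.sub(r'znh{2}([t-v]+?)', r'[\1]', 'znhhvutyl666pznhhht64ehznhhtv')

'[v]utyl666pznhhht64eh[t]v'

Each match is replaced using the text its own group 1 captured.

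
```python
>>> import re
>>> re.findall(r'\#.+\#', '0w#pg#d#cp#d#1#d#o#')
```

['#pg#d#cp#d#1#d#o#']

No capturing groups, so `findall` returns the 1 full match string.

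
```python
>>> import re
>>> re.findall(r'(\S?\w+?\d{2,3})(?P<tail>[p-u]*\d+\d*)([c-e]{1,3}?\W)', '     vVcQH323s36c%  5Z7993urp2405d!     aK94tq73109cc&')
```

[('vVcQH323', 's36', 'c%'), ('5Z7993', 'urp2405', 'd!'), ('aK94', 'tq73109', 'cc&')]

The pattern matches optionally a non-whitespace character, then one or more of a word character (lazy), then 2 to 3 of a digit (captured); then zero or more of a character in [p-u], then one or more of a digit, then zero or more of a digit (captured as 'tail'); then 1 to 3 of a character in [c-e] (lazy), then a non-word character (captured).
Because the quantifier is non-greedy, it stops expanding at the earliest point where the rest of the pattern can succeed.
Matches: at [5:18] match 'vVcQH323s36c%', groups = ('vVcQH323', 's36', 'c%'); at [20:35] match '5Z7993urp2405d!', groups = ('5Z7993', 'urp2405', 'd!'); at [40:54] match 'aK94tq73109cc&', groups = ('aK94', 'tq73109', 'cc&').
`findall` packs the 3 group values into a tuple for every match.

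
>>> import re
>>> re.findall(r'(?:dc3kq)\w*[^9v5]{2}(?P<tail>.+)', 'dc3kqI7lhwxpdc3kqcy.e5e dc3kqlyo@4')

`findall` collects group 1 from the one match (1 total).

['5e dc3kqlyo@4']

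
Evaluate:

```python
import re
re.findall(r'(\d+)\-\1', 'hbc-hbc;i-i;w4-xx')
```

After group 1 captures some text, `\1` only succeeds where that same text appears again.
One capturing group, so `findall` returns just the captured substring from each match — 0 in all.
Nothing in the string satisfies the pattern, so the list is empty.

[]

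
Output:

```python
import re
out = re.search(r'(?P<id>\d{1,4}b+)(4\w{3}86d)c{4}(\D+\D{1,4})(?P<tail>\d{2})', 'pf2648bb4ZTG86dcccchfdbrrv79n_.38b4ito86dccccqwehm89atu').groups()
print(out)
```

('2648bb', '4ZTG86d', 'hfdbrrv', '79')

The pattern matches 1 to 4 of a digit, then one or more of a literal 'b' (captured as 'id'); then the literal '4', then exactly 3 of a word character, then the literal '86d' (captured); then exactly 4 of a literal 'c'; then one or more of a non-digit, then 1 to 4 of a non-digit (captured); then exactly 2 of a digit (captured as 'tail').
`re.search` scans for the first position where the pattern succeeds.
The match spans [2:28] → '2648bb4ZTG86dcccchfdbrrv79'.
Captured: group 1 = '2648bb', group 2 = '4ZTG86d', group 3 = 'hfdbrrv', group 4 = '79'.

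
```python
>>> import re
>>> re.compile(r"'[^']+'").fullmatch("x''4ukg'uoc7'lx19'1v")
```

None

For `fullmatch`, every character of the input must be accounted for by the pattern.
Here the string isn't matched end-to-end, so the call returns None.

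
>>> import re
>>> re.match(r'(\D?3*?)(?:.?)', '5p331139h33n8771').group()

`re.match` only tries the pattern at the start of the string.
The match spans [0:1] → '5'.

'5'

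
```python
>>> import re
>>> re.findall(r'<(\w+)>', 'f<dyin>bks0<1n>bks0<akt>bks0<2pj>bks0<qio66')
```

['dyin', '1n', 'akt', '2pj']

`findall` collects group 1 from each match (4 total).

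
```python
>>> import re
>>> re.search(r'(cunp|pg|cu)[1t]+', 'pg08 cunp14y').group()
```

'cunp1'

The match spans [5:10] → 'cunp1'.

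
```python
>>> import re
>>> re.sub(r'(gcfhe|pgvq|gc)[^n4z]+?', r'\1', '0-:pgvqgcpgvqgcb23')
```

'0-:pgvqcpgvqcb23'

`\1` in the replacement pulls in group 1's text for each match.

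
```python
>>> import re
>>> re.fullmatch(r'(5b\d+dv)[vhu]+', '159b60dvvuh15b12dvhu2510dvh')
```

The pattern matches the literal '5b', then one or more of a digit, then the literal 'dv' (captured); then one or more of one of [vhu].
`re.fullmatch` is like wrapping the pattern in `^…$` (in single-line mode).
Here there's no way to consume every character, so the call returns None.

None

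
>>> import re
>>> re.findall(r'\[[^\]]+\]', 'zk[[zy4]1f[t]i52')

['[[zy4]', '[t]']

Walking the string: at [2:8] → '[[zy4]'; at [10:13] → '[t]'.
`findall` yields the raw match text (2 of them) because the pattern has no groups.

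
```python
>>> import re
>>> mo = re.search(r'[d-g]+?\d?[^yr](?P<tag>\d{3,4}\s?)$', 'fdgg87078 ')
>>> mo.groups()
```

The pattern matches one or more of a character in [d-g] (lazy); then optionally a digit, then any character except [yr]; then 3 to 4 of a digit, then optionally whitespace (captured as 'tag'); then anchored at the end.
Unlike `match`, `search` isn't anchored — it looks for the pattern anywhere in the string.
The match spans [0:10] → 'fdgg87078 '.
Captured: group 1 = '078 '.

('078 ',)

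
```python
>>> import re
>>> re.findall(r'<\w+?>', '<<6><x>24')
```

Matches: at [1:4] → '<6>'; at [4:7] → '<x>'.
Since nothing is captured, `findall` lists the 2 matched substrings directly.

['<6>', '<x>']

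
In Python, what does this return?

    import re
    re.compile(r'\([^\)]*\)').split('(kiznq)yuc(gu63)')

Matches to split on: at [0:7] → '(kiznq)'; at [10:16] → '(gu63)'.
Each match becomes a cut point; 3 segments remain.

['', 'yuc', '']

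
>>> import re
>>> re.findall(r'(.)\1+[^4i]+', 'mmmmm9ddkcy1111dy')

The backreference `\1` re-matches whatever the first group consumed, character for character.
Walking the string: at [0:17] match 'mmmmm9ddkcy1111dy', group 1 = 'm'.
Because there's exactly one group, `findall` drops the full match and keeps group 1 from the one hit.

['m']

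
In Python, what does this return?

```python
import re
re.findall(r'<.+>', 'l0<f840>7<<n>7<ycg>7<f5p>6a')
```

Walking the string: at [2:25] → '<f840>7<<n>7<ycg>7<f5p>'.
`findall` yields the raw match text (1 of them) because the pattern has no groups.

['<f840>7<<n>7<ycg>7<f5p>']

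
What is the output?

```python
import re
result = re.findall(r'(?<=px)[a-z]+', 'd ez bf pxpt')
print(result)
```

['pt']

Lookahead/lookbehind check context without consuming it, so the matched span excludes the asserted characters.
`findall` yields the raw match text (1 of them) because the pattern has no groups.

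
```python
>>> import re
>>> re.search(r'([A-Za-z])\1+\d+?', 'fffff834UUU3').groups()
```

('f',)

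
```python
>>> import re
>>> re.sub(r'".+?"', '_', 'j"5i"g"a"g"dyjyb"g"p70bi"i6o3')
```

'j_g_g_g_i6o3'

The `?` after the quantifier makes it lazy — it takes as little as possible before letting the rest of the pattern try.
Matches: at [1:5] → '"5i"'; at [6:9] → '"a"'; at [10:17] → '"dyjyb"'; at [18:25] → '"p70bi"'.
Every occurrence is swapped for '_'.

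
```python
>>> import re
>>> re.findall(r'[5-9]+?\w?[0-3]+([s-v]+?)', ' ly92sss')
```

Pattern: one or more of a character in [5-9] (lazy), then optionally a word character, then one or more of a character in [0-3]; then one or more of a character in [s-v] (lazy) (captured).
Because the quantifier is non-greedy, it stops expanding at the earliest point where the rest of the pattern can succeed.
Matches: at [3:6] match '92s', group 1 = 's'.
Because there's exactly one group, `findall` drops the full match and keeps group 1 from the one hit.

['s']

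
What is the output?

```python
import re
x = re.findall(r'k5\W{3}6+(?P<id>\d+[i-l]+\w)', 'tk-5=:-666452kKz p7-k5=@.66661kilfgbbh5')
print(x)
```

Pattern: the literal 'k5', then exactly 3 of a non-word character; then one or more of a literal '6'; then one or more of a digit, then one or more of a character in [i-l], then a word character (captured as 'id').
With a single group, `findall` returns only what that group captured — 1 item.

['1kilf']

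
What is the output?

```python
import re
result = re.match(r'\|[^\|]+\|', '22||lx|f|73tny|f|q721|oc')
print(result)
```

None

`re.match` won't scan ahead — the pattern has to work from the very first character.
Here the pattern fails at index 0, so the call returns None.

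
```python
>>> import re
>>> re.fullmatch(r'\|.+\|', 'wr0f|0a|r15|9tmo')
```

None

`fullmatch` succeeds only if the pattern covers the string from start to end.
Here the string isn't matched end-to-end, so the call returns None.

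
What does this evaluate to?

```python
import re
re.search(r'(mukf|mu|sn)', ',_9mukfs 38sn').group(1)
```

The match spans [3:7] → 'mukf'.
Captured: group 1 = 'mukf'.

'mukf'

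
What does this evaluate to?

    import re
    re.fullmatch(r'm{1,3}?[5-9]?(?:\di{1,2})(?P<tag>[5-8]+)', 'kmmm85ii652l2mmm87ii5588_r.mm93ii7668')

This matches 1 to 3 of a literal 'm' (lazy), then optionally a character in [5-9]; then a digit, then 1 to 2 of the literal 'i' (non-capturing group); then one or more of a character in [5-8] (captured as 'tag').
`re.fullmatch` requires the pattern to consume the entire string.
Here the pattern can't cover the whole string, so the call returns None.

None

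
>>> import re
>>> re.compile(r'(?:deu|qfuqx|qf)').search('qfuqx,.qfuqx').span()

Branches in `(...|...)` are attempted left-to-right; the first branch that allows the whole pattern to succeed is taken.
`re.search` scans for the first position where the pattern succeeds.
The match spans [0:5] → 'qfuqx'.

(0, 5)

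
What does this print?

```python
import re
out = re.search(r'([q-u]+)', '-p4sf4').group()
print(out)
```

This matches one or more of a character in [q-u] (captured).
`re.search` scans for the first position where the pattern succeeds.
The match spans [3:4] → 's'.
Captured: group 1 = 's'.

s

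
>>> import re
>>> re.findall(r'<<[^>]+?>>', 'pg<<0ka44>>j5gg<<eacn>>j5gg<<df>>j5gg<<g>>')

['<<0ka44>>', '<<eacn>>', '<<df>>', '<<g>>']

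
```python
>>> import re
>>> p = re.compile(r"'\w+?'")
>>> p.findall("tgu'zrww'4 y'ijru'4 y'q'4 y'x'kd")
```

Scanning left to right: at [3:9] → "'zrww'"; at [12:18] → "'ijru'"; at [21:24] → "'q'"; at [27:30] → "'x'".
With no groups in the pattern, `findall` gives back each whole match — 4 here.

["'zrww'", "'ijru'", "'q'", "'x'"]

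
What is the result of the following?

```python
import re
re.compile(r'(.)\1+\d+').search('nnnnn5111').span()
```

A backreference is literal: `\1` must see the identical characters the first group matched.
`re.search` scans for the first position where the pattern succeeds.
The match spans [0:9] → 'nnnnn5111'.
Captured: group 1 = 'n'.

(0, 9)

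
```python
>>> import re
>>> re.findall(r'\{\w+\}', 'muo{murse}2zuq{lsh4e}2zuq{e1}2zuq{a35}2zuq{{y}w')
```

Matches: at [3:10] → '{murse}'; at [14:21] → '{lsh4e}'; at [25:29] → '{e1}'; at [33:38] → '{a35}'; at [43:46] → '{y}'.
No capturing groups, so `findall` returns the 5 full match strings.

['{murse}', '{lsh4e}', '{e1}', '{a35}', '{y}']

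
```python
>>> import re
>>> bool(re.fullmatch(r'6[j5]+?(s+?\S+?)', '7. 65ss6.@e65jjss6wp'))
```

This matches a literal '6', then one or more of one of [j5] (lazy); then one or more of the literal 's' (lazy), then one or more of a non-whitespace character (lazy) (captured).
`re.fullmatch` is like wrapping the pattern in `^…$` (in single-line mode).
Here the pattern can't cover the whole string, so the call returns None, and `bool(None)` is False.

False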